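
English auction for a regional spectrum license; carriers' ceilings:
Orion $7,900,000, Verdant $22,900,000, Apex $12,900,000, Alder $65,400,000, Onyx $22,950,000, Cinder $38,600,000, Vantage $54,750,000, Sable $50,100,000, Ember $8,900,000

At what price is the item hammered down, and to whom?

Limits in order: 65,400,000 (Alder) > 54,750,000 (Vantage) > 50,100,000 (Sable) > 38,600,000 (Cinder) > 22,950,000 (Onyx) > 22,900,000 (Verdant) > …
Once the price passes $54,750,000, only Alder is left; the hammer falls at Vantage's limit of $54,750,000.

Alder wins at $54,750,000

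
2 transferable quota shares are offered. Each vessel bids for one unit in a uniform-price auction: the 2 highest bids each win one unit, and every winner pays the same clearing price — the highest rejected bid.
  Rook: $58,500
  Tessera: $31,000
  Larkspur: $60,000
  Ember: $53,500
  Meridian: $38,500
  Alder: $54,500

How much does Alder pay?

Alder pays $0

Bids ranked high→low: 60,000 (Larkspur), 58,500 (Rook), 54,500 (Alder), 53,500 (Ember), …
The 2 highest are Larkspur, Rook.
Clearing price = highest rejected bid = $54,500.
Alder does not win → pays $0.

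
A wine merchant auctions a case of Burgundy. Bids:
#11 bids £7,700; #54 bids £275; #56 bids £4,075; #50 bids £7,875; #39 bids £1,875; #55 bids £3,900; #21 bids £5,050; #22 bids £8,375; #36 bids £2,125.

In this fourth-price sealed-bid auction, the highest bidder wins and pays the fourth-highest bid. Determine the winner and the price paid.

Bids in order: 8,375 (#22) > 7,875 (#50) > 7,700 (#11) > 5,050 (#21) > 4,075 (#56) > 3,900 (#55) > …
#22 wins; payment is bid #4 in the ranking = £5,050.

#22 pays £5,050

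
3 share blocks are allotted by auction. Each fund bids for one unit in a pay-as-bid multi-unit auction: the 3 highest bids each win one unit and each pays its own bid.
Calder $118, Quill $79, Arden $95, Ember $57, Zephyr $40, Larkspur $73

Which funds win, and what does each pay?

Calder $118, Arden $95, Quill $79

Ordering the bids: 118 (Calder), 95 (Arden), 79 (Quill), 73 (Larkspur), 57 (Ember), …
Top 3: Calder, Arden, Quill.
Each winner pays its own bid: Calder $118, Arden $95, Quill $79.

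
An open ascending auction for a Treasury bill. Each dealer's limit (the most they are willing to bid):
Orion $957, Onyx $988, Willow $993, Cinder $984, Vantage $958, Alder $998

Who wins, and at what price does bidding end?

Ascending (English) auction: the price rises until one bidder remains; the winner pays the price at which the last rival dropped out.
Limits ranked: 998 (Alder) > 993 (Willow) > 988 (Onyx) > 984 (Cinder) > 958 (Vantage) > 957 (Orion)
Willow is the last rival to drop out, at $993; Alder remains and wins at that price.

Alder wins at $993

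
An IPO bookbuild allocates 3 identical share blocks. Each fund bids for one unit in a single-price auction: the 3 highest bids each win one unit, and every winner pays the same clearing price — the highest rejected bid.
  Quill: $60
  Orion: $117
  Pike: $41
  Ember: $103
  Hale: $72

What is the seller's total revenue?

Total revenue: $180

Bids ranked high→low: 117 (Orion), 103 (Ember), 72 (Hale), 60 (Quill), 41 (Pike)
Top 3: Orion, Ember, Hale.
First losing bid is Quill's $60, which sets the uniform price.
Total revenue = 3 × $60 = $180.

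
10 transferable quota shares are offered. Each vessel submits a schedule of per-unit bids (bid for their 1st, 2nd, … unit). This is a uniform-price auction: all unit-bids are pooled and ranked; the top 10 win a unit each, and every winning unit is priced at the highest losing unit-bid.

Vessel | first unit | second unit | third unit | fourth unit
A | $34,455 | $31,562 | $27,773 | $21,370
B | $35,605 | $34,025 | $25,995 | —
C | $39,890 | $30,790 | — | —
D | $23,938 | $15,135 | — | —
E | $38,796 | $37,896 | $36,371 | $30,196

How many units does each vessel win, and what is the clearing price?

Pooled unit-bids ranked (top 10): 39,890 (C-1), 38,796 (E-1), 37,896 (E-2), 36,371 (E-3), 35,605 (B-1), 34,455 (A-1), 34,025 (B-2), 31,562 (A-2), 30,790 (C-2), 30,196 (E-4)
Highest rejected unit-bid = $27,773.
Allocation: A 2, B 2, C 2, E 4.

A 2, B 2, C 2, E 4; clearing price $27,773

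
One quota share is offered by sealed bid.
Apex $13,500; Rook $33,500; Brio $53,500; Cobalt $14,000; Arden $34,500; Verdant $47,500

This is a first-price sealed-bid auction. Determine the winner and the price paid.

Rule: the highest bidder wins and pays their own bid.
Bids in order: 53,500 (Brio) > 47,500 (Verdant) > 34,500 (Arden) > 33,500 (Rook) > 14,000 (Cobalt) > 13,500 (Apex)
Brio is highest → pays own bid, $53,500.

Brio pays $53,500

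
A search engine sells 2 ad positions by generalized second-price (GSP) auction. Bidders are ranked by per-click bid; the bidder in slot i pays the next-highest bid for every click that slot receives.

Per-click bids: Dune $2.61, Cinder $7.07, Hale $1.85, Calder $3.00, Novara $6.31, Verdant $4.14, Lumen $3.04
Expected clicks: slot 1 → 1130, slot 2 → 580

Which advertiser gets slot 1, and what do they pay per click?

Ranked by bid: $7.07 (Cinder) > $6.31 (Novara) > $4.14 (Verdant) > …
Slot 1 goes to the first-ranked bidder, Cinder, who pays the next bid down: $6.31/click.

Cinder; $6.31 per click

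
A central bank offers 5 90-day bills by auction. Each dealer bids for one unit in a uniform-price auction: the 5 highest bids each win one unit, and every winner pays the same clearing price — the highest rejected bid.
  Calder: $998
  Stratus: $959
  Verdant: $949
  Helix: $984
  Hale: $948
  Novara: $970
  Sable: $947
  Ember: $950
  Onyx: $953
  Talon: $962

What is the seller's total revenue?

Total revenue: $4,765

Ordering the bids: 998 (Calder), 984 (Helix), 970 (Novara), 962 (Talon), 959 (Stratus), 953 (Onyx), 950 (Ember), …
Top 5: Calder, Helix, Novara, Talon, Stratus.
Clearing price = highest rejected bid = $953.
Total revenue = 5 × $953 = $4,765.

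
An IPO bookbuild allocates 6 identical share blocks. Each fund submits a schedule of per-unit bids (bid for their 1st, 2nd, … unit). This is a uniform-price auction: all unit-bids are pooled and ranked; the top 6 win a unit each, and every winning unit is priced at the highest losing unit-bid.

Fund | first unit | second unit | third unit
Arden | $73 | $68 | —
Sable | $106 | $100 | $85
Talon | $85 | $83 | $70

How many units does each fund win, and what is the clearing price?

Arden 1, Sable 3, Talon 2; clearing price $70

Pooled unit-bids ranked (top 6): 106 (Sable-1), 100 (Sable-2), 85 (Sable-3), 85 (Talon-1), 83 (Talon-2), 73 (Arden-1)
Highest rejected unit-bid = $70.
Allocation: Arden 1, Sable 3, Talon 2.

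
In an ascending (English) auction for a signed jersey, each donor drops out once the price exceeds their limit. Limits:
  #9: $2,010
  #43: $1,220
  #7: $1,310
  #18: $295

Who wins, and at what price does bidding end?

#9 wins at $1,310

Limits in order: 2,010 (#9) > 1,310 (#7) > 1,220 (#43) > 295 (#18)
#7 is the last rival to drop out, at $1,310; #9 remains and wins at that price.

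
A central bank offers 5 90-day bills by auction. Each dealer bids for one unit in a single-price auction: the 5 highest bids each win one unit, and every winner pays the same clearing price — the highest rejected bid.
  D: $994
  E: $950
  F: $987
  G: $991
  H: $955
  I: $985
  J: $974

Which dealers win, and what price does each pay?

D, G, F, I, J; each pays $955

Ordering the bids: 994 (D), 991 (G), 987 (F), 985 (I), 974 (J), 955 (H), 950 (E)
Top 5: D, G, F, I, J.
Clearing price = highest rejected bid = $955.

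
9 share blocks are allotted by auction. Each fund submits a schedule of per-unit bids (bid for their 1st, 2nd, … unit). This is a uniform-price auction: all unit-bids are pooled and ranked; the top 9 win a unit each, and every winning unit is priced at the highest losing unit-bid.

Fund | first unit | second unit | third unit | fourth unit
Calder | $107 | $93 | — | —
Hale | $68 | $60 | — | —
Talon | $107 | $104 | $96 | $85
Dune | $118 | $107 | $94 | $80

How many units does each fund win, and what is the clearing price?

All unit-bids, highest first — top 9: 118 (Dune-1), 107 (Calder-1), 107 (Talon-1), 107 (Dune-2), 104 (Talon-2), 96 (Talon-3), 94 (Dune-3), 93 (Calder-2), 85 (Talon-4)
First bid not allocated: $80.
Allocation: Calder 2, Dune 3, Talon 4.

Calder 2, Dune 3, Talon 4; clearing price $80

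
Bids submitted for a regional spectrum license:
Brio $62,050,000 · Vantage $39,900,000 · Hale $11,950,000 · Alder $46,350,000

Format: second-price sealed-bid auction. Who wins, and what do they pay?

Rule: the highest bidder wins and pays the second-highest bid.
Sorting bids: 62,050,000 (Brio) > 46,350,000 (Alder) > 39,900,000 (Vantage) > 11,950,000 (Hale)
Brio is highest; pays the second-highest bid, $46,350,000.

Brio pays $46,350,000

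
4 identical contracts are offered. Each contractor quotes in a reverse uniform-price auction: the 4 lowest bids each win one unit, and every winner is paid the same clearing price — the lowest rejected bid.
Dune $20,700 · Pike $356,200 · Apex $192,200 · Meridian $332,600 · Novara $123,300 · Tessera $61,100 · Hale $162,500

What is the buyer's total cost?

Sorting: 20,700 (Dune), 61,100 (Tessera), 123,300 (Novara), 162,500 (Hale), 192,200 (Apex), 332,600 (Meridian), …
Lowest 4: Dune, Tessera, Novara, Hale.
Clearing price = lowest rejected bid = $192,200.
Total cost = 4 × $192,200 = $768,800.

Total cost: $768,800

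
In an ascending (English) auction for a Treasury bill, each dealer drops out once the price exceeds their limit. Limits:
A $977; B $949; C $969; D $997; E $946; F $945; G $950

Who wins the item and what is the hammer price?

Open ascending-bid auction: the price rises until one bidder remains; the winner pays the price at which the last rival dropped out.
Limits ranked: 997 (D) > 977 (A) > 969 (C) > 950 (G) > 949 (B) > 946 (E) > …
Bidding ends when A exits at $977; D takes it.

D wins at $977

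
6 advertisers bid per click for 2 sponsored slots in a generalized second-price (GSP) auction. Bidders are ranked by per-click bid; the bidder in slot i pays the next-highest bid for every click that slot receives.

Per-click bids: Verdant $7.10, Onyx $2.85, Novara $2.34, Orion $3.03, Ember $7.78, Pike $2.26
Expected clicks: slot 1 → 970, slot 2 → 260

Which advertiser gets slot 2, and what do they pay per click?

Sorting advertisers: $7.78 (Ember) > $7.10 (Verdant) > $3.03 (Orion) > …
Slot 2 goes to the second-ranked bidder, Verdant, who pays the next bid down: $3.03/click.

Verdant; $3.03 per click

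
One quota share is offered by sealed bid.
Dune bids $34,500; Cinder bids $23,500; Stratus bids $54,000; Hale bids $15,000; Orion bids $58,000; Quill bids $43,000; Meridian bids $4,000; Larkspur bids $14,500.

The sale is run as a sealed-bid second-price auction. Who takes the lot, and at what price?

Sealed-bid second-price auction: the highest bidder wins and pays the second-highest bid.
Bids ranked: 58,000 (Orion) > 54,000 (Stratus) > 43,000 (Quill) > 34,500 (Dune) > 23,500 (Cinder) > 15,000 (Hale) > …
Orion is highest; pays the second-highest bid, $54,000.

Orion pays $54,000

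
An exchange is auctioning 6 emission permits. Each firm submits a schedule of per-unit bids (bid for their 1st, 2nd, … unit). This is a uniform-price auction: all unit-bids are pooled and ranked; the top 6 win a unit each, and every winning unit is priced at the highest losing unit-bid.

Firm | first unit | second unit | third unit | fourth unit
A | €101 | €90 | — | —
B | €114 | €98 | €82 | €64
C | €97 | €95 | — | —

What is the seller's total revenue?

All unit-bids, highest first — top 6: 114 (B-1), 101 (A-1), 98 (B-2), 97 (C-1), 95 (C-2), 90 (A-2)
The (k+1)-th unit-bid is €82.
Allocation: A 2, B 2, C 2. Every unit priced at €82.
Revenue = 6 × 82 = €492.

Total revenue: €492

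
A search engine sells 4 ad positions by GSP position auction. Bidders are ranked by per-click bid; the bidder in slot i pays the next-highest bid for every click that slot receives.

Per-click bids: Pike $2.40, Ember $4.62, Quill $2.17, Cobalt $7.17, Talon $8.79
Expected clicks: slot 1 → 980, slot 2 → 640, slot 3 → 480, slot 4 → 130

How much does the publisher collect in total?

Total revenue: $11417.50

Sorting advertisers: $8.79 (Talon) > $7.17 (Cobalt) > $4.62 (Ember) > $2.40 (Pike) > $2.17 (Quill)
Slot 1: Talon pays $7.17 × 980 = $7026.60
Slot 2: Cobalt pays $4.62 × 640 = $2956.80
Slot 3: Ember pays $2.40 × 480 = $1152.00
Slot 4: Pike pays $2.17 × 130 = $282.10
Total = $11417.50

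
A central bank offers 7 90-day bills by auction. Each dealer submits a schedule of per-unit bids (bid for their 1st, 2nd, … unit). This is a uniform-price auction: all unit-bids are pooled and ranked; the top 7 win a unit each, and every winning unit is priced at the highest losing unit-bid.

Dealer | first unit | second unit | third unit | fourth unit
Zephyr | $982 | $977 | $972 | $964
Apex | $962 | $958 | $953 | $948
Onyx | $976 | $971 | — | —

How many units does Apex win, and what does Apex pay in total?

Apex: 1 unit, pays $958

Merging the schedules and taking the best 7: 982 (Zephyr-1), 977 (Zephyr-2), 976 (Onyx-1), 972 (Zephyr-3), 971 (Onyx-2), 964 (Zephyr-4), 962 (Apex-1)
Highest rejected unit-bid = $958.
Apex wins 1 unit(s) at $958 each.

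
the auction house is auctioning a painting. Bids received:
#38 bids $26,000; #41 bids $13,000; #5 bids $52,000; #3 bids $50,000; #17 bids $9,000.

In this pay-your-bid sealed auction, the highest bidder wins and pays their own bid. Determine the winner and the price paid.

#5 pays $52,000

Pay-your-bid sealed auction: the highest bidder wins and pays their own bid.
Bids ranked: 52,000 (#5) > 50,000 (#3) > 26,000 (#38) > 13,000 (#41) > 9,000 (#17)
#5 has the highest bid and pays exactly that: $52,000.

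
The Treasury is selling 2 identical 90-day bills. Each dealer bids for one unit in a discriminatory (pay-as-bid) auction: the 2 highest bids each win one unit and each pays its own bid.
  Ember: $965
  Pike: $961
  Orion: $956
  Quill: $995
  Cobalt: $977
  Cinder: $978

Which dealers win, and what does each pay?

Ordering the bids: 995 (Quill), 978 (Cinder), 977 (Cobalt), 965 (Ember), …
Top 2: Quill, Cinder.
Each winner pays its own bid: Quill $995, Cinder $978.

Quill $995, Cinder $978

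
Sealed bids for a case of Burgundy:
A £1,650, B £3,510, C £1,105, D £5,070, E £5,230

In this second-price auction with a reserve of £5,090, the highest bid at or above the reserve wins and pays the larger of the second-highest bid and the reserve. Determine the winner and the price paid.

Second-price auction with a reserve of £5,090: the highest bid at or above the reserve wins and pays the larger of the second-highest bid and the reserve.
Bids in order: 5,230 (E) > 5,070 (D) > 3,510 (B) > 1,650 (A) > 1,105 (C)
E has the top bid at or above the reserve (£5,230).
Second-highest bid £5,070 is below the reserve £5,090, so the reserve binds → payment £5,090.

E pays £5,090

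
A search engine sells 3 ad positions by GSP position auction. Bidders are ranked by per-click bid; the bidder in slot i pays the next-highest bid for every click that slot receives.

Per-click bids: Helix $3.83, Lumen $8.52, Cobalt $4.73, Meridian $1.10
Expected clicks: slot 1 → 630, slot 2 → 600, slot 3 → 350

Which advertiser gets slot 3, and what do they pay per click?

Per-click bids in order: $8.52 (Lumen) > $4.73 (Cobalt) > $3.83 (Helix) > $1.10 (Meridian)
Slot 3 goes to the third-ranked bidder, Helix, who pays the next bid down: $1.10/click.

Helix; $1.10 per click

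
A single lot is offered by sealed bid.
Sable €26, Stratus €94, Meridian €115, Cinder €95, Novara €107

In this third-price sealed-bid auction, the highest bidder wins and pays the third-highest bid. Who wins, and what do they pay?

Meridian pays €95

Third-price sealed-bid auction: the highest bidder wins and pays the third-highest bid.
Sorting bids: 115 (Meridian) > 107 (Novara) > 95 (Cinder) > 94 (Stratus) > 26 (Sable)
Meridian is highest; pays the third-highest bid, €95.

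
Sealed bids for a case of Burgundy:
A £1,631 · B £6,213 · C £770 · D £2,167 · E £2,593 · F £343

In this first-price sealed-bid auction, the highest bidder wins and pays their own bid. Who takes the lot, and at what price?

Bids in order: 6,213 (B) > 2,593 (E) > 2,167 (D) > 1,631 (A) > 770 (C) > 343 (F)
B is highest → pays own bid, £6,213.

B pays £6,213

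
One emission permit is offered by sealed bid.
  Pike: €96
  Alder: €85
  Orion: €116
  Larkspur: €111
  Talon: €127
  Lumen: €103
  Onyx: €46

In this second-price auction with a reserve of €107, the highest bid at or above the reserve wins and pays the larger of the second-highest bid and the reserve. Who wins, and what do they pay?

Talon pays €116

Bids in order: 127 (Talon) > 116 (Orion) > 111 (Larkspur) > 103 (Lumen) > 96 (Pike) > 85 (Alder) > …
Talon has the top bid at or above the reserve (€127).
max(second-highest €116, reserve €107) = €116; the reserve does not bind.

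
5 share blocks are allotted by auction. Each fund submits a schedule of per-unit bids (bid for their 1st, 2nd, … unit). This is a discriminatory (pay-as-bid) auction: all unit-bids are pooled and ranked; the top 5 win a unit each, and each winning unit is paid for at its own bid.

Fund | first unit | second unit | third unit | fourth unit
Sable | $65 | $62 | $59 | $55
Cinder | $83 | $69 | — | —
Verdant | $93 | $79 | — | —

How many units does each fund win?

Pooled unit-bids ranked (top 5): 93 (Verdant-1), 83 (Cinder-1), 79 (Verdant-2), 69 (Cinder-2), 65 (Sable-1)
Next rejected bid: $62 (not a price — pay-as-bid).
Allocation: Cinder 2, Sable 1, Verdant 2.

Cinder 2, Sable 1, Verdant 2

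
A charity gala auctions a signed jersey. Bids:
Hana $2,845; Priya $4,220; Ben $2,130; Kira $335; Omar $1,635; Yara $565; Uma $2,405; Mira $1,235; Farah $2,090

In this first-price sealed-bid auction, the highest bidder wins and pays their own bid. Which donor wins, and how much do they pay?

Rule: the highest bidder wins and pays their own bid.
Sorting bids: 4,220 (Priya) > 2,845 (Hana) > 2,405 (Uma) > 2,130 (Ben) > 2,090 (Farah) > 1,635 (Omar) > …
First-price: Priya pays what they bid, $4,220.

Priya pays $4,220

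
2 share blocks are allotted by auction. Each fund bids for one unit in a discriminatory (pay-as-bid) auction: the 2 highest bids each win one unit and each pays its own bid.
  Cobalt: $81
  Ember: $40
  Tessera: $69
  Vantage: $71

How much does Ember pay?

Bids ranked high→low: 81 (Cobalt), 71 (Vantage), 69 (Tessera), 40 (Ember)
Top 2: Cobalt, Vantage.
Ember does not win → $0.

Ember pays $0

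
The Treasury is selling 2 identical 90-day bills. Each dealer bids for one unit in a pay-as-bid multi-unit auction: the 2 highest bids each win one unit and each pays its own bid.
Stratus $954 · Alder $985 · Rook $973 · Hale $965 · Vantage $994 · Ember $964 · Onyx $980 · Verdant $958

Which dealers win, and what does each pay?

Sorting: 994 (Vantage), 985 (Alder), 980 (Onyx), 973 (Rook), …
Top 2: Vantage, Alder.
Each winner pays its own bid: Vantage $994, Alder $985.

Vantage $994, Alder $985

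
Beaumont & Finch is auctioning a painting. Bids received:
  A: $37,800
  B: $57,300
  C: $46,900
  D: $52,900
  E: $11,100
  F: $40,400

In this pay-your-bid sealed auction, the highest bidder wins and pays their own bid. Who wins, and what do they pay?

Pay-your-bid sealed auction: the highest bidder wins and pays their own bid.
Sorting bids: 57,300 (B) > 52,900 (D) > 46,900 (C) > 40,400 (F) > 37,800 (A) > 11,100 (E)
B is highest → pays own bid, $57,300.

B pays $57,300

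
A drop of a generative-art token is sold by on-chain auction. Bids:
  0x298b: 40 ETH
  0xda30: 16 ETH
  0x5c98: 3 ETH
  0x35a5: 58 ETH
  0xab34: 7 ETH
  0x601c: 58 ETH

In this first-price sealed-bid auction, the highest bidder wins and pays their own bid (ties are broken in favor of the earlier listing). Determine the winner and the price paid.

Bids ranked: 58 (0x35a5) > 58 (0x601c) > 40 (0x298b) > 16 (0xda30) > 7 (0xab34) > 3 (0x5c98)
Tie at 58 ETH → 0x35a5 wins by tie-break.
0x35a5 is highest → pays own bid, 58 ETH.

0x35a5 pays 58 ETH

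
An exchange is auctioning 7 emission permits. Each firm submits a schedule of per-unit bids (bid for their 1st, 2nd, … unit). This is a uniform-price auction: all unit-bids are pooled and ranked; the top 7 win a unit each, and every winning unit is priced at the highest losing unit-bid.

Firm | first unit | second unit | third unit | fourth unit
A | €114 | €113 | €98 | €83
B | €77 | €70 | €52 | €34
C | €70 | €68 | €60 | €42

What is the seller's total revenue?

All unit-bids, highest first — top 7: 114 (A-1), 113 (A-2), 98 (A-3), 83 (A-4), 77 (B-1), 70 (B-2), 70 (C-1)
First bid not allocated: €68.
Allocation: A 4, B 2, C 1. Every unit priced at €68.
Revenue = 7 × 68 = €476.

Total revenue: €476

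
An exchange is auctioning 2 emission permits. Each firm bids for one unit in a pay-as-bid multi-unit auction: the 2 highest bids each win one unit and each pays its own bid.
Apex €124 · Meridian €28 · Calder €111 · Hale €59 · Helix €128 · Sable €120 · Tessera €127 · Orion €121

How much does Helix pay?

Helix pays €128

Bids ranked high→low: 128 (Helix), 127 (Tessera), 124 (Apex), 121 (Orion), …
The 2 highest are Helix, Tessera.
Helix wins → own bid €128.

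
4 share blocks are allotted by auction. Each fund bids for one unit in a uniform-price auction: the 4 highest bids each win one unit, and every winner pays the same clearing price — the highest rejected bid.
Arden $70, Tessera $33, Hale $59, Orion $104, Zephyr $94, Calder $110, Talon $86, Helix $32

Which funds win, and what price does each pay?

Ordering the bids: 110 (Calder), 104 (Orion), 94 (Zephyr), 86 (Talon), 70 (Arden), 59 (Hale), …
The 4 highest are Calder, Orion, Zephyr, Talon.
Highest unsuccessful bid: $70 → clearing price.

Calder, Orion, Zephyr, Talon; each pays $70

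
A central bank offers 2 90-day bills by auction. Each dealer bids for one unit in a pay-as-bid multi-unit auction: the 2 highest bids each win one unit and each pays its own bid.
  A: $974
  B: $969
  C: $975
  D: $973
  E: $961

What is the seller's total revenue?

Sorting: 975 (C), 974 (A), 973 (D), 969 (B), …
The 2 highest are C, A.
Total revenue = 975 + 974 = $1,949.

Total revenue: $1,949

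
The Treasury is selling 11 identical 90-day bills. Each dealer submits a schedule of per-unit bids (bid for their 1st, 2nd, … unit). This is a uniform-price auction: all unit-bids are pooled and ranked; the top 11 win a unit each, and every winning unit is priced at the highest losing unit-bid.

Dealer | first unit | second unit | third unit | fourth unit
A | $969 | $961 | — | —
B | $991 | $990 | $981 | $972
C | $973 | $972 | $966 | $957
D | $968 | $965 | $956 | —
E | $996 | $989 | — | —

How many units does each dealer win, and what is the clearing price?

A 1, B 4, C 3, D 1, E 2; clearing price $965

Merging the schedules and taking the best 11: 996 (E-1), 991 (B-1), 990 (B-2), 989 (E-2), 981 (B-3), 973 (C-1), 972 (B-4), 972 (C-2), 969 (A-1), 968 (D-1), 966 (C-3)
Highest rejected unit-bid = $965.
Allocation: A 1, B 4, C 3, D 1, E 2.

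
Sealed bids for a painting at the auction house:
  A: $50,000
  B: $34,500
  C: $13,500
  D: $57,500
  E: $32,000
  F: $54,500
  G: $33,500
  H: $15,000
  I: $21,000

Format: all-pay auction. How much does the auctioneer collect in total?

Bids in order: 57,500 (D) > 54,500 (F) > 50,000 (A) > 34,500 (B) > 33,500 (G) > 32,000 (E) > …
Every bidder forfeits their bid regardless of winning.
Revenue = 50,000 + 34,500 + 13,500 + 57,500 + 32,000 + 54,500 + 33,500 + 15,000 + 21,000 = $311,500.

Total revenue: $311,500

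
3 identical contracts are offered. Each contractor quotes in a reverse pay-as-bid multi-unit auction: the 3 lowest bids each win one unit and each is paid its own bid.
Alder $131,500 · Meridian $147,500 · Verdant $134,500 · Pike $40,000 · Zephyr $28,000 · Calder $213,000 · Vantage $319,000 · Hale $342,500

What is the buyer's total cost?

Total cost: $199,500

Bids ranked low→high: 28,000 (Zephyr), 40,000 (Pike), 131,500 (Alder), 134,500 (Verdant), 147,500 (Meridian), …
Winners (3 units): Zephyr, Pike, Alder.
Total cost = 28,000 + 40,000 + 131,500 = $199,500.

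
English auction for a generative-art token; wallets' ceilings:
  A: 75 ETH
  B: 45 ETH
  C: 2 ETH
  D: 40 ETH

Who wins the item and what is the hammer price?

A wins at 45 ETH

Limits in order: 75 (A) > 45 (B) > 40 (D) > 2 (C)
B is the last rival to drop out, at 45 ETH; A remains and wins at that price.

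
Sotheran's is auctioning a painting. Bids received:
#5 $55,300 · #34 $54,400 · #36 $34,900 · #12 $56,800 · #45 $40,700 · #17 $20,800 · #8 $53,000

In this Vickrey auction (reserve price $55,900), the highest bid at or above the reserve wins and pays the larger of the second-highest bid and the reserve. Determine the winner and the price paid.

Vickrey auction (reserve price $55,900): the highest bid at or above the reserve wins and pays the larger of the second-highest bid and the reserve.
Bids ranked: 56,800 (#12) > 55,300 (#5) > 54,400 (#34) > 53,000 (#8) > 40,700 (#45) > 34,900 (#36) > …
Highest eligible bid: #12 at $56,800.
max(second-highest $55,300, reserve $55,900) = $55,900.

#12 pays $55,900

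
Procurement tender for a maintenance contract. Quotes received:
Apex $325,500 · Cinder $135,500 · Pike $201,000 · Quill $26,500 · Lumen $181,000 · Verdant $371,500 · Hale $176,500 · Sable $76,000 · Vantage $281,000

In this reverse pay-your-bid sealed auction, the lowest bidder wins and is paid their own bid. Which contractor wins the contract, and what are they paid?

Reverse pay-your-bid sealed auction: the lowest bidder wins and is paid their own bid.
Sorting bids: 26,500 (Quill) < 76,000 (Sable) < 135,500 (Cinder) < 176,500 (Hale) < 181,000 (Lumen) < 201,000 (Pike) < …
Quill is lowest → is paid own bid, $26,500.

Quill is paid $26,500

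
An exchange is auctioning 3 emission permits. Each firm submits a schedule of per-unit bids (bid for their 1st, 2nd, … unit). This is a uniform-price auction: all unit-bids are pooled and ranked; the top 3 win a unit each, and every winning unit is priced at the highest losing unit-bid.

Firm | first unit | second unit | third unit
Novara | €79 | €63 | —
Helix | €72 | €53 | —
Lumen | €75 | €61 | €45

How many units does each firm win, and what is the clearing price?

Pooled unit-bids ranked (top 3): 79 (Novara-1), 75 (Lumen-1), 72 (Helix-1)
First bid not allocated: €63.
Allocation: Helix 1, Lumen 1, Novara 1.

Helix 1, Lumen 1, Novara 1; clearing price €63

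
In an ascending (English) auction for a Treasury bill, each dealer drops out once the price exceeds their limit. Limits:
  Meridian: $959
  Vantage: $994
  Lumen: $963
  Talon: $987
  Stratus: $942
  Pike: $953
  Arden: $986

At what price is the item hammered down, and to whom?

Sorting limits: 994 (Vantage) > 987 (Talon) > 986 (Arden) > 963 (Lumen) > 959 (Meridian) > 953 (Pike) > …
Once the price passes $987, only Vantage is left; the hammer falls at Talon's limit of $987.

Vantage wins at $987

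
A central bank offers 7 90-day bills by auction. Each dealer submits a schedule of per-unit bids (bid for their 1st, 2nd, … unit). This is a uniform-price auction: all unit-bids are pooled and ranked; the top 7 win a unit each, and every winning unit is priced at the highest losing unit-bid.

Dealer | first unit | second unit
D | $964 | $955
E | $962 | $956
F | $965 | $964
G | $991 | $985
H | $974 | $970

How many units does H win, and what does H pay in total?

H: 2 units, pays $1,924

All unit-bids, highest first — top 7: 991 (G-1), 985 (G-2), 974 (H-1), 970 (H-2), 965 (F-1), 964 (D-1), 964 (F-2)
The (k+1)-th unit-bid is $962.
H wins 2 unit(s) at $962 each.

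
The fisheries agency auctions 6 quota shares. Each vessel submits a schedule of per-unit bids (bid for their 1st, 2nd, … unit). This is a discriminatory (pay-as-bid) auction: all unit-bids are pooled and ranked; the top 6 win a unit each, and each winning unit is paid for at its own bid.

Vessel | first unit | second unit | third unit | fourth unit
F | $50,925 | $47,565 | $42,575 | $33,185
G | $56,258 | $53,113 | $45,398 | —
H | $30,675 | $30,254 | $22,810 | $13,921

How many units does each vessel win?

Pooled unit-bids ranked (top 6): 56,258 (G-1), 53,113 (G-2), 50,925 (F-1), 47,565 (F-2), 45,398 (G-3), 42,575 (F-3)
Next rejected bid: $33,185 (not a price — pay-as-bid).
Allocation: F 3, G 3.

F 3, G 3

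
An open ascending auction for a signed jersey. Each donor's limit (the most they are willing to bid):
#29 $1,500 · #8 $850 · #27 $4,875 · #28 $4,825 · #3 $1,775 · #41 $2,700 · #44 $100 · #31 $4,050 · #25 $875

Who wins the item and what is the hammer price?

Rule: the price rises until one bidder remains; the winner pays the price at which the last rival dropped out.
Limits in order: 4,875 (#27) > 4,825 (#28) > 4,050 (#31) > 2,700 (#41) > 1,775 (#3) > 1,500 (#29) > …
Once the price passes $4,825, only #27 is left; the hammer falls at #28's limit of $4,825.

#27 wins at $4,825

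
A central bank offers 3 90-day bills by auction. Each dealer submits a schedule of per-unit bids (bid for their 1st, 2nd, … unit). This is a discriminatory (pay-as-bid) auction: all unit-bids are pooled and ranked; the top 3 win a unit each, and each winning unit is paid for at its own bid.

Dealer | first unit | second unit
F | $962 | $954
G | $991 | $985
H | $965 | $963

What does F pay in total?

F pays $0

Pooled unit-bids ranked (top 3): 991 (G-1), 985 (G-2), 965 (H-1)
Next rejected bid: $963 (not a price — pay-as-bid).
F wins no units.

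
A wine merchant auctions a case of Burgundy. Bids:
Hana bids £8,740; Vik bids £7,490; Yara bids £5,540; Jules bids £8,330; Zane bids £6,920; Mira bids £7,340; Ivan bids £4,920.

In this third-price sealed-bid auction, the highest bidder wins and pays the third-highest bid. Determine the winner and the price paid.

Bids ranked: 8,740 (Hana) > 8,330 (Jules) > 7,490 (Vik) > 7,340 (Mira) > 6,920 (Zane) > 5,540 (Yara) > …
Hana is highest; pays the third-highest bid, £7,490.

Hana pays £7,490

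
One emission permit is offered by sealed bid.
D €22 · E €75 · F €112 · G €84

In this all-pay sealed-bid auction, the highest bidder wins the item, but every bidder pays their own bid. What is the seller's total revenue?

Rule: the highest bidder wins the item, but every bidder pays their own bid.
Bids ranked: 112 (F) > 84 (G) > 75 (E) > 22 (D)
Every bidder forfeits their bid regardless of winning.
Revenue = 22 + 75 + 112 + 84 = €293.

Total revenue: €293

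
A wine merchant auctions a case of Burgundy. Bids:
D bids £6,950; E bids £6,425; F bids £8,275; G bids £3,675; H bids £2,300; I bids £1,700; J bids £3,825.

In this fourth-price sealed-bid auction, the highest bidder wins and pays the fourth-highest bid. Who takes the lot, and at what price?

Fourth-price sealed-bid auction: the highest bidder wins and pays the fourth-highest bid.
Sorting bids: 8,275 (F) > 6,950 (D) > 6,425 (E) > 3,825 (J) > 3,675 (G) > 2,300 (H) > …
F wins; payment is bid #4 in the ranking = £3,825.

F pays £3,825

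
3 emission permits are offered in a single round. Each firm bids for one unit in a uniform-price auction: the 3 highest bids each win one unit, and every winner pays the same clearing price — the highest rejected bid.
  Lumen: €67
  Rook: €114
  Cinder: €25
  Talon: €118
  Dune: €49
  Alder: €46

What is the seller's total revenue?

Total revenue: €147

Bids ranked high→low: 118 (Talon), 114 (Rook), 67 (Lumen), 49 (Dune), 46 (Alder), …
Winners (3 units): Talon, Rook, Lumen.
Highest unsuccessful bid: €49 → clearing price.
Total revenue = 3 × €49 = €147.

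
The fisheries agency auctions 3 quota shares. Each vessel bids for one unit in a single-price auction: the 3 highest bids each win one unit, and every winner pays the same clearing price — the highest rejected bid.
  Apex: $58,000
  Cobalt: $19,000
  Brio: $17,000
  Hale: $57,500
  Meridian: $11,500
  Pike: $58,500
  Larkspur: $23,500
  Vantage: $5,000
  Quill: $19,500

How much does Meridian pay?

Bids ranked high→low: 58,500 (Pike), 58,000 (Apex), 57,500 (Hale), 23,500 (Larkspur), 19,500 (Quill), …
Top 3: Pike, Apex, Hale.
First losing bid is Larkspur's $23,500, which sets the uniform price.
Meridian does not win → pays $0.

Meridian pays $0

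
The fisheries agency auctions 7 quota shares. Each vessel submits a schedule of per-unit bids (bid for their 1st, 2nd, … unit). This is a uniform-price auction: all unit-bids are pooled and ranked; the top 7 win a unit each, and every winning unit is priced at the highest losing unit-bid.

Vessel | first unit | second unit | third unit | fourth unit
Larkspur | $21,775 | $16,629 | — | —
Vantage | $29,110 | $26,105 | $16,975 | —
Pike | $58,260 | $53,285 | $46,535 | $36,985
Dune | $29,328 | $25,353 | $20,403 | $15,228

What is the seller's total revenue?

Total revenue: $177,471

Pooled unit-bids ranked (top 7): 58,260 (Pike-1), 53,285 (Pike-2), 46,535 (Pike-3), 36,985 (Pike-4), 29,328 (Dune-1), 29,110 (Vantage-1), 26,105 (Vantage-2)
First bid not allocated: $25,353.
Allocation: Dune 1, Pike 4, Vantage 2. Every unit priced at $25,353.
Revenue = 7 × 25,353 = $177,471.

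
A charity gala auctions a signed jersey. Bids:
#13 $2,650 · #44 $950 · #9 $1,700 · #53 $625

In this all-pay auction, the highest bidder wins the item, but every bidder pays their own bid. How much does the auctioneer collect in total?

Total revenue: $5,925

Bids in order: 2,650 (#13) > 1,700 (#9) > 950 (#44) > 625 (#53)
#13 wins with the top bid; all bids are sunk regardless.
Every bidder forfeits their bid regardless of winning.
Revenue = 2,650 + 950 + 1,700 + 625 = $5,925.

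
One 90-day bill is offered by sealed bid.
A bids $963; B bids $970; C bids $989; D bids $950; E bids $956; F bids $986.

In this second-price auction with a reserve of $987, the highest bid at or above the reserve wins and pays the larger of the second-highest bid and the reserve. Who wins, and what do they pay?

Second-price auction with a reserve of $987: the highest bid at or above the reserve wins and pays the larger of the second-highest bid and the reserve.
Bids in order: 989 (C) > 986 (F) > 970 (B) > 963 (A) > 956 (E) > 950 (D)
Highest eligible bid: C at $989.
max(second-highest $986, reserve $987) = $987.

C pays $987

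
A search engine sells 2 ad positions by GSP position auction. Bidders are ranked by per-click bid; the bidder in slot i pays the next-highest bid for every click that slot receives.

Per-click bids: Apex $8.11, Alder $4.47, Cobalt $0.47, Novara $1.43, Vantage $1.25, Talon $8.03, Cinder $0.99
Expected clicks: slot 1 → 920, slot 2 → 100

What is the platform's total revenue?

Total revenue: $7834.60

Ranked by bid: $8.11 (Apex) > $8.03 (Talon) > $4.47 (Alder) > …
Slot 1: Apex pays $8.03 × 920 = $7387.60
Slot 2: Talon pays $4.47 × 100 = $447.00
Total = $7834.60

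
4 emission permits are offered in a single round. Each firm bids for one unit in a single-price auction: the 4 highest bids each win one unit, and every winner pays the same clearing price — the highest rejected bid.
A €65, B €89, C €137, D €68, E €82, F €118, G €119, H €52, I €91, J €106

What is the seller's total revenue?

Total revenue: €364

Sorting: 137 (C), 119 (G), 118 (F), 106 (J), 91 (I), 89 (B), …
The 4 highest are C, G, F, J.
Highest unsuccessful bid: €91 → clearing price.
Total revenue = 4 × €91 = €364.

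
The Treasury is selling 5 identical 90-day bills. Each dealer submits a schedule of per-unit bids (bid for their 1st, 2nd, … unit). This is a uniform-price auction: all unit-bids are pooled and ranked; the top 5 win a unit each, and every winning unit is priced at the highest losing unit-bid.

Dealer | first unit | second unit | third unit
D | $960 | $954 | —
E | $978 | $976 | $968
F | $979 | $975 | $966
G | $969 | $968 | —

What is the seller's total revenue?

All unit-bids, highest first — top 5: 979 (F-1), 978 (E-1), 976 (E-2), 975 (F-2), 969 (G-1)
The (k+1)-th unit-bid is $968.
Allocation: E 2, F 2, G 1. Every unit priced at $968.
Revenue = 5 × 968 = $4,840.

Total revenue: $4,840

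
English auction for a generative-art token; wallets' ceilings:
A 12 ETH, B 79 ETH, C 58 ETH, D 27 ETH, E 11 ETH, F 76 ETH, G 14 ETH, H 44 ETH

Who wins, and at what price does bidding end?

B wins at 76 ETH

Limits ranked: 79 (B) > 76 (F) > 58 (C) > 44 (H) > 27 (D) > 14 (G) > …
Bidding ends when F exits at 76 ETH; B takes it.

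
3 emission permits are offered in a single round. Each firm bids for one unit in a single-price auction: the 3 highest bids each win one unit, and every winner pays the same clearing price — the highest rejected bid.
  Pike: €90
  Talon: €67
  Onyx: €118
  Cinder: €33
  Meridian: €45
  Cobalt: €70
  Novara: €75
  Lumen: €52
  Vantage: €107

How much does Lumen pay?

Ordering the bids: 118 (Onyx), 107 (Vantage), 90 (Pike), 75 (Novara), 70 (Cobalt), …
Winners (3 units): Onyx, Vantage, Pike.
Clearing price = highest rejected bid = €75.
Lumen does not win → pays €0.

Lumen pays €0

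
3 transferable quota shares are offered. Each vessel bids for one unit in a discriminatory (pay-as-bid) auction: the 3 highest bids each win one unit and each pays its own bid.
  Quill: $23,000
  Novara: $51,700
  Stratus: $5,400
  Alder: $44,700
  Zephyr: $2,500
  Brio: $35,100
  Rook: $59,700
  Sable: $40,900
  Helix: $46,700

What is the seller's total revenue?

Ordering the bids: 59,700 (Rook), 51,700 (Novara), 46,700 (Helix), 44,700 (Alder), 40,900 (Sable), …
Top 3: Rook, Novara, Helix.
Total revenue = 59,700 + 51,700 + 46,700 = $158,100.

Total revenue: $158,100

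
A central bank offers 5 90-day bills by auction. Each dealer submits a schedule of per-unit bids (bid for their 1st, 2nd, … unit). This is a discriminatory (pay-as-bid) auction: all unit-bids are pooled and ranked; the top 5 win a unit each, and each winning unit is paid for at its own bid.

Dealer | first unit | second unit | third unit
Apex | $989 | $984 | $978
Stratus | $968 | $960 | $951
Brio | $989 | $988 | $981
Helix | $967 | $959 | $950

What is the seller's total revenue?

Pooled unit-bids ranked (top 5): 989 (Apex-1), 989 (Brio-1), 988 (Brio-2), 984 (Apex-2), 981 (Brio-3)
Next rejected bid: $978 (not a price — pay-as-bid).
Each winning unit pays its own bid.
Revenue = 989 + 989 + 988 + 984 + 981 = $4,931.

Total revenue: $4,931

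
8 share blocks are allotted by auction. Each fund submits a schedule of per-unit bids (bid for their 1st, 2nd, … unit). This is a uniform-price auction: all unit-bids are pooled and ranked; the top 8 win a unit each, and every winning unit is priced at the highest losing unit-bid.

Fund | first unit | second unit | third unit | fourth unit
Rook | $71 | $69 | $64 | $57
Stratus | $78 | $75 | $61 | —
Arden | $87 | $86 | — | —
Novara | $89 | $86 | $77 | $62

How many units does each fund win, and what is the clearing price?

Arden 2, Novara 3, Rook 1, Stratus 2; clearing price $69

All unit-bids, highest first — top 8: 89 (Novara-1), 87 (Arden-1), 86 (Arden-2), 86 (Novara-2), 78 (Stratus-1), 77 (Novara-3), 75 (Stratus-2), 71 (Rook-1)
The (k+1)-th unit-bid is $69.
Allocation: Arden 2, Novara 3, Rook 1, Stratus 2.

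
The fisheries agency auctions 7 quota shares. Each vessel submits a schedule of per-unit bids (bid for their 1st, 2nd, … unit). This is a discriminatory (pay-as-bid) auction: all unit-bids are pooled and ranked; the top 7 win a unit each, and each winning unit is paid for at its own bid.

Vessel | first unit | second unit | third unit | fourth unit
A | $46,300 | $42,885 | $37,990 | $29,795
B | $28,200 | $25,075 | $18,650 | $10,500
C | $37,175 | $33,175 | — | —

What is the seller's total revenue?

Pooled unit-bids ranked (top 7): 46,300 (A-1), 42,885 (A-2), 37,990 (A-3), 37,175 (C-1), 33,175 (C-2), 29,795 (A-4), 28,200 (B-1)
Next rejected bid: $25,075 (not a price — pay-as-bid).
Each winning unit pays its own bid.
Revenue = 46,300 + 42,885 + 37,990 + 37,175 + 33,175 + 29,795 + 28,200 = $255,520.

Total revenue: $255,520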